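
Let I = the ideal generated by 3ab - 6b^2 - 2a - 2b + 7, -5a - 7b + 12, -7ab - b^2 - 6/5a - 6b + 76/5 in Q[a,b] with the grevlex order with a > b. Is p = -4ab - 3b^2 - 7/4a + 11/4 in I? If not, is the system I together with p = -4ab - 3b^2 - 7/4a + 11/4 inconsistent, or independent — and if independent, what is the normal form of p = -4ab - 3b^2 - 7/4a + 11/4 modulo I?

Adjoining -4ab - 3b^2 - 7/4a + 11/4 makes the ideal the whole ring: the system is inconsistent.

First compute the reduced Gröbner basis of I by Buchberger's algorithm.
f_1 = 3ab - 6b^2 - 2a - 2b + 7, LT = ab.
f_2 = -5a - 7b + 12, LT = a.
f_3 = -7ab - b^2 - 6/5a - 6b + 76/5, LT = ab.

S(f_1,f_2): lcm = ab. S = -17/5b^2 - 2/3a + 26/15b + 7/3.
  reduce S modulo (f_1, f_2, f_3):
  remainder -17/5b^2 + 8/3b + 11/15 ≠ 0; add h_4 = -17/5b^2 + 8/3b + 11/15 to the basis.

S(f_1,f_3): lcm = ab. S = -15/7b^2 - 88/105a - 32/21b + 473/105.
  reduce S modulo (f_1, f_2, f_3, h_4):
  remainder -18128/8925b + 18128/8925 ≠ 0; add h_5 = -18128/8925b + 18128/8925 to the basis.

The other S-polynomials (S(f_2,f_3), S(f_1,h_4), S(f_2,h_4), S(f_3,h_4), S(f_1,h_5), S(f_2,h_5), S(f_3,h_5), S(h_4,h_5)) all reduce to 0 modulo the current basis, so we have a Gröbner basis.
Inter-reduce: drop elements whose leading term is divisible by another's, tail-reduce, and make monic.
Reduced Gröbner basis: {a - 1, b - 1}.
Label its elements g_1 = a - 1, g_2 = b - 1.

Reduce p = -4ab - 3b^2 - 7/4a + 11/4 modulo G:
  leading term ab: subtract (-4b)·g_1 from -4ab - 3b^2 - 7/4a + 11/4 → -3b^2 - 7/4a - 4b + 11/4
  leading term b^2: subtract (-3b)·g_2 from -3b^2 - 7/4a - 4b + 11/4 → -7/4a - 7b + 11/4
  leading term a: subtract (-7/4)·g_1 from -7/4a - 7b + 11/4 → -7b + 1
  leading term b: subtract (-7)·g_2 from -7b + 1 → -6
  leading term 1: no divisor's leading term divides it; move -6 to the remainder.
  normal form = -6.
The normal form is nonzero, so p ∉ I. Since p minus its normal form lies in I, I + (p) = I + (r) where r = -6; decide whether this ideal is the whole ring.
Here r = -6 is a nonzero constant, hence a unit: 1 ∈ I + (p), the Gröbner basis of I + (p) is {1}, and the enlarged system has no common solution — adjoining p is inconsistent.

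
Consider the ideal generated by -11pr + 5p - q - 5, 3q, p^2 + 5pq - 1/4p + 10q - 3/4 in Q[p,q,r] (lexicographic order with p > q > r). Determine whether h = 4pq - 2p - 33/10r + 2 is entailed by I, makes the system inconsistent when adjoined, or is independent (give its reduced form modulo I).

First compute the reduced Gröbner basis of I by Buchberger's algorithm.
f_1 = -11pr + 5p - q - 5, LT = pr.
f_2 = 3q, LT = q.
f_3 = p^2 + 5pq - 1/4p + 10q - 3/4, LT = p^2.

S(f_1,f_3): lcm = p^2r. S = -5/11p^2 - 5pqr + 1/11pq + 1/4pr + 5/11p - 10qr + 3/4r.
  leading term p^2: subtract (-5/11)·f_3 from -5/11p^2 - 5pqr + 1/11pq + 1/4pr + 5/11p - 10qr + 3/4r → -5pqr + 26/11pq + 1/4pr + 15/44p - 10qr + 50/11q + 3/4r - 15/44
  leading term pqr: subtract (5/11q)·f_1 from -5pqr + 26/11pq + 1/4pr + 15/44p - 10qr + 50/11q + 3/4r - 15/44 → 1/11pq + 1/4pr + 15/44p + 5/11q^2 - 10qr + 75/11q + 3/4r - 15/44
  leading term pq: subtract (1/33p)·f_2 from 1/11pq + 1/4pr + 15/44p + 5/11q^2 - 10qr + 75/11q + 3/4r - 15/44 → 1/4pr + 15/44p + 5/11q^2 - 10qr + 75/11q + 3/4r - 15/44
  leading term pr: subtract (-1/44)·f_1 from 1/4pr + 15/44p + 5/11q^2 - 10qr + 75/11q + 3/4r - 15/44 → 5/11p + 5/11q^2 - 10qr + 299/44q + 3/4r - 5/11
  leading term p: no divisor's leading term divides it; move 5/11p to the remainder.
  leading term q^2: subtract (5/33q)·f_2 from 5/11q^2 - 10qr + 299/44q + 3/4r - 5/11 → -10qr + 299/44q + 3/4r - 5/11
  leading term qr: subtract (-10/3r)·f_2 from -10qr + 299/44q + 3/4r - 5/11 → 299/44q + 3/4r - 5/11
  leading term q: subtract (299/132)·f_2 from 299/44q + 3/4r - 5/11 → 3/4r - 5/11
  leading term r: no divisor's leading term divides it; move 3/4r to the remainder.
  leading term 1: no divisor's leading term divides it; move -5/11 to the remainder.
  remainder 5/11p + 3/4r - 5/11 ≠ 0; add k_4 = 5/11p + 3/4r - 5/11 to the basis.

S(f_1,k_4): lcm = pr. S = -5/11p + 1/11q - 33/20r^2 + r + 5/11.
  leading term p: subtract (-1)·k_4 from -5/11p + 1/11q - 33/20r^2 + r + 5/11 → 1/11q - 33/20r^2 + 7/4r
  leading term q: subtract (1/33)·f_2 from 1/11q - 33/20r^2 + 7/4r → -33/20r^2 + 7/4r
  leading term r^2: no divisor's leading term divides it; move -33/20r^2 to the remainder.
  leading term r: no divisor's leading term divides it; move 7/4r to the remainder.
  remainder -33/20r^2 + 7/4r ≠ 0; add k_5 = -33/20r^2 + 7/4r to the basis.

The other S-polynomials (S(f_1,f_2), S(f_2,f_3), S(f_2,k_4), S(f_3,k_4), S(f_1,k_5), S(f_2,k_5), S(f_3,k_5), S(k_4,k_5)) all reduce to 0 modulo the current basis, so we have a Gröbner basis.
Inter-reduce: drop elements whose leading term is divisible by another's, tail-reduce, and make monic.
Reduced Gröbner basis: {p + 33/20r - 1, q, r^2 - 35/33r}.
Label its elements g_1 = p + 33/20r - 1, g_2 = q, g_3 = r^2 - 35/33r.

Reduce h = 4pq - 2p - 33/10r + 2 modulo G:
  leading term pq: subtract (4q)·g_1 from 4pq - 2p - 33/10r + 2 → -2p - 33/5qr + 4q - 33/10r + 2
  leading term p: subtract (-2)·g_1 from -2p - 33/5qr + 4q - 33/10r + 2 → -33/5qr + 4q
  leading term qr: subtract (-33/5r)·g_2 from -33/5qr + 4q → 4q
  leading term q: subtract (4)·g_2 from 4q → 0
  normal form = 0.
Since the normal form is 0, h ∈ I.

4pq - 2p - 33/10r + 2 lies in I (it reduces to 0).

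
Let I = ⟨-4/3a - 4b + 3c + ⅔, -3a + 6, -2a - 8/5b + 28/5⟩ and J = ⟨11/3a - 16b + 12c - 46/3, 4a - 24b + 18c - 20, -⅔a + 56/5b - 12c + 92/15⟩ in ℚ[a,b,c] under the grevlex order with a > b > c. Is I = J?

Since reduced Gröbner bases are canonical representatives of ideals under a given ordering, it suffices to compute and compare them.
Buchberger on the first generating set:
f_1 = -4/3a - 4b + 3c + ⅔, LT = a.
f_2 = -3a + 6, LT = a.
f_3 = -2a - 8/5b + 28/5, LT = a.

S(f_1,f_2): lcm = a. S = 3b - 9/4c + 3/2.
  leading term b: no divisor's leading term divides it; move 3b to the remainder.
  leading term c: no divisor's leading term divides it; move -9/4c to the remainder.
  leading term 1: no divisor's leading term divides it; move 3/2 to the remainder.
  remainder 3b - 9/4c + 3/2 ≠ 0; add g_4 = 3b - 9/4c + 3/2 to the basis.

S(f_1,f_3): lcm = a. S = 11/5b - 9/4c + 23/10.
  leading term b: subtract (11/15)·g_4 from 11/5b - 9/4c + 23/10 → -⅗c + 6/5
  leading term c: no divisor's leading term divides it; move -⅗c to the remainder.
  leading term 1: no divisor's leading term divides it; move 6/5 to the remainder.
  remainder -⅗c + 6/5 ≠ 0; add g_5 = -⅗c + 6/5 to the basis.

S(f_2,f_3): lcm = a. S = -⅘b + ⅘.
  leading term b: subtract (-4/15)·g_4 from -⅘b + ⅘ → -⅗c + 6/5
  leading term c: subtract (1)·g_5 from -⅗c + 6/5 → 0
  remainder 0.

S(f_1,g_4): leading monomials are coprime, so the S-polynomial reduces to 0 (Buchberger's first criterion).
S(f_2,g_4): leading monomials are coprime, so the S-polynomial reduces to 0 (Buchberger's first criterion).
S(f_3,g_4): leading monomials are coprime, so the S-polynomial reduces to 0 (Buchberger's first criterion).
S(f_1,g_5): leading monomials are coprime, so the S-polynomial reduces to 0 (Buchberger's first criterion).
S(f_2,g_5): leading monomials are coprime, so the S-polynomial reduces to 0 (Buchberger's first criterion).
S(f_3,g_5): leading monomials are coprime, so the S-polynomial reduces to 0 (Buchberger's first criterion).
S(g_4,g_5): leading monomials are coprime, so the S-polynomial reduces to 0 (Buchberger's first criterion).
Every S-polynomial of the final basis reduces to 0, so we have a Gröbner basis.
Inter-reduce: drop elements whose leading term is divisible by another's, tail-reduce, and make monic.
Reduced Gröbner basis: {a - 2, b - 1, c - 2}.

Buchberger on the second generating set:
h_1 = 11/3a - 16b + 12c - 46/3, LT = a.
h_2 = 4a - 24b + 18c - 20, LT = a.
h_3 = -⅔a + 56/5b - 12c + 92/15, LT = a.

S(h_1,h_2): lcm = a. S = 18/11b - 27/22c + 9/11.
  leading term b: no divisor's leading term divides it; move 18/11b to the remainder.
  leading term c: no divisor's leading term divides it; move -27/22c to the remainder.
  leading term 1: no divisor's leading term divides it; move 9/11 to the remainder.
  remainder 18/11b - 27/22c + 9/11 ≠ 0; add k_4 = 18/11b - 27/22c + 9/11 to the basis.

S(h_1,h_3): lcm = a. S = 684/55b - 162/11c + 276/55.
  leading term b: subtract (38/5)·k_4 from 684/55b - 162/11c + 276/55 → -27/5c - 6/5
  leading term c: no divisor's leading term divides it; move -27/5c to the remainder.
  leading term 1: no divisor's leading term divides it; move -6/5 to the remainder.
  remainder -27/5c - 6/5 ≠ 0; add k_5 = -27/5c - 6/5 to the basis.

S(h_2,h_3): lcm = a. S = 54/5b - 27/2c + 21/5.
  leading term b: subtract (33/5)·k_4 from 54/5b - 27/2c + 21/5 → -27/5c - 6/5
  leading term c: subtract (1)·k_5 from -27/5c - 6/5 → 0
  remainder 0.

S(h_1,k_4): leading monomials are coprime, so the S-polynomial reduces to 0 (Buchberger's first criterion).
S(h_2,k_4): leading monomials are coprime, so the S-polynomial reduces to 0 (Buchberger's first criterion).
S(h_3,k_4): leading monomials are coprime, so the S-polynomial reduces to 0 (Buchberger's first criterion).
S(h_1,k_5): leading monomials are coprime, so the S-polynomial reduces to 0 (Buchberger's first criterion).
S(h_2,k_5): leading monomials are coprime, so the S-polynomial reduces to 0 (Buchberger's first criterion).
S(h_3,k_5): leading monomials are coprime, so the S-polynomial reduces to 0 (Buchberger's first criterion).
S(k_4,k_5): leading monomials are coprime, so the S-polynomial reduces to 0 (Buchberger's first criterion).
Every S-polynomial of the final basis reduces to 0, so we have a Gröbner basis.
Inter-reduce: drop elements whose leading term is divisible by another's, tail-reduce, and make monic.
Reduced Gröbner basis: {a - 2, b + ⅔, c + 2/9}.

Since the reduced bases disagree, the two ideals are not the same.

No, the ideals differ.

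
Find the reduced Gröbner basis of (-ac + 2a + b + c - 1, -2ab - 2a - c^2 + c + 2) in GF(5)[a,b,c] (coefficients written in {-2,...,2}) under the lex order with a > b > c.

G = {ab + a - 2c^2 + 2c - 1, ac - 2a - b - c + 1, b^2 + bc - 2c^3 + c^2 + c + 1}

f_1 = -ac + 2a + b + c - 1, LT = ac.
f_2 = -2ab - 2a - c^2 + c + 2, LT = ab.

S(f_1,f_2): lcm = abc. S = -2ab - ac - b^2 - bc + b + 2c^3 - 2c^2 + c.
  leading term ab: subtract (1)·f_2 from -2ab - ac - b^2 - bc + b + 2c^3 - 2c^2 + c → -ac + 2a - b^2 - bc + b + 2c^3 - c^2 - 2
  leading term ac: subtract (1)·f_1 from -ac + 2a - b^2 - bc + b + 2c^3 - c^2 - 2 → -b^2 - bc + 2c^3 - c^2 - c - 1
  leading term b^2: no divisor's leading term divides it; move -b^2 to the remainder.
  leading term bc: no divisor's leading term divides it; move -bc to the remainder.
  leading term c^3: no divisor's leading term divides it; move 2c^3 to the remainder.
  leading term c^2: no divisor's leading term divides it; move -c^2 to the remainder.
  leading term c: no divisor's leading term divides it; move -c to the remainder.
  leading term 1: no divisor's leading term divides it; move -1 to the remainder.
  remainder -b^2 - bc + 2c^3 - c^2 - c - 1 ≠ 0; add g_3 = -b^2 - bc + 2c^3 - c^2 - c - 1 to the basis.

The other S-polynomials (S(f_1,g_3), S(f_2,g_3)) all reduce to 0 modulo the current basis, so we have a Gröbner basis.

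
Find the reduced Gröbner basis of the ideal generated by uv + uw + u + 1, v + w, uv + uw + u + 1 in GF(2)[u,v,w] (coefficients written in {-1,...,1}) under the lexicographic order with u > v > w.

f_1 = uv + uw + u + 1, LT = uv.
f_2 = v + w, LT = v.
f_3 = uv + uw + u + 1, LT = uv.

S(f_1,f_2): lcm = uv. S = u + 1.
  reduce S modulo (f_1, f_2, f_3):
  remainder u + 1 ≠ 0; add g_4 = u + 1 to the basis.

The other S-polynomials (S(f_1,f_3), S(f_2,f_3), S(f_1,g_4), S(f_2,g_4), S(f_3,g_4)) all reduce to 0 modulo the current basis, so we have a Gröbner basis.
Inter-reduce: drop elements whose leading term is divisible by another's, tail-reduce, and make monic.

G = {u + 1, v + w}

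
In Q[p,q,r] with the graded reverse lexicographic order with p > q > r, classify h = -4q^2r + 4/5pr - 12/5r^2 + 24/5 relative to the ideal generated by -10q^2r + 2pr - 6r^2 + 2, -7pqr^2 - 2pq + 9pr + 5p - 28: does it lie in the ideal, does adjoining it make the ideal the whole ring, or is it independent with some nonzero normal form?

First compute the reduced Gröbner basis of I by Buchberger's algorithm.
f_1 = -10q^2r + 2pr - 6r^2 + 2, LT = q^2r.
f_2 = -7pqr^2 - 2pq + 9pr + 5p - 28, LT = pqr^2.

S(f_1,f_2): lcm = pq^2r^2. S = -1/5p^2r^2 + 3/5pr^3 - 2/7pq^2 + 9/7pqr + 5/7pq - 1/5pr - 4q.
  leading term p^2r^2: no divisor's leading term divides it; move -1/5p^2r^2 to the remainder.
  leading term pr^3: no divisor's leading term divides it; move 3/5pr^3 to the remainder.
  leading term pq^2: no divisor's leading term divides it; move -2/7pq^2 to the remainder.
  leading term pqr: no divisor's leading term divides it; move 9/7pqr to the remainder.
  leading term pq: no divisor's leading term divides it; move 5/7pq to the remainder.
  leading term pr: no divisor's leading term divides it; move -1/5pr to the remainder.
  leading term q: no divisor's leading term divides it; move -4q to the remainder.
  remainder -1/5p^2r^2 + 3/5pr^3 - 2/7pq^2 + 9/7pqr + 5/7pq - 1/5pr - 4q ≠ 0; add k_3 = -1/5p^2r^2 + 3/5pr^3 - 2/7pq^2 + 9/7pqr + 5/7pq - 1/5pr - 4q to the basis.

S(f_1,k_3): lcm = p^2q^2r^2. S = 3pq^2r^3 - 10/7pq^4 + 45/7pq^3r - 1/5p^3r^2 + 3/5p^2r^3 + 25/7pq^3 - pq^2r - 20q^3 - 1/5p^2r.
  leading term pq^2r^3: subtract (-3/10pr^2)·f_1 from 3pq^2r^3 - 10/7pq^4 + 45/7pq^3r - 1/5p^3r^2 + 3/5p^2r^3 + 25/7pq^3 - pq^2r - 20q^3 - 1/5p^2r → -10/7pq^4 + 45/7pq^3r - 1/5p^3r^2 + 6/5p^2r^3 - 9/5pr^4 + 25/7pq^3 - pq^2r - 20q^3 - 1/5p^2r + 3/5pr^2
  leading term pq^4: no divisor's leading term divides it; move -10/7pq^4 to the remainder.
  leading term pq^3r: subtract (-9/14pq)·f_1 from 45/7pq^3r - 1/5p^3r^2 + 6/5p^2r^3 - 9/5pr^4 + 25/7pq^3 - pq^2r - 20q^3 - 1/5p^2r + 3/5pr^2 → -1/5p^3r^2 + 6/5p^2r^3 - 9/5pr^4 + 25/7pq^3 + 9/7p^2qr - pq^2r - 27/7pqr^2 - 20q^3 - 1/5p^2r + 3/5pr^2 + 9/7pq
  leading term p^3r^2: subtract (p)·k_3 from -1/5p^3r^2 + 6/5p^2r^3 - 9/5pr^4 + 25/7pq^3 + 9/7p^2qr - pq^2r - 27/7pqr^2 - 20q^3 - 1/5p^2r + 3/5pr^2 + 9/7pq → 3/5p^2r^3 - 9/5pr^4 + 2/7p^2q^2 + 25/7pq^3 - pq^2r - 27/7pqr^2 - 5/7p^2q - 20q^3 + 3/5pr^2 + 37/7pq
  leading term p^2r^3: subtract (-3r)·k_3 from 3/5p^2r^3 - 9/5pr^4 + 2/7p^2q^2 + 25/7pq^3 - pq^2r - 27/7pqr^2 - 5/7p^2q - 20q^3 + 3/5pr^2 + 37/7pq → 2/7p^2q^2 + 25/7pq^3 - 13/7pq^2r - 5/7p^2q - 20q^3 + 15/7pqr + 37/7pq - 12qr
  leading term p^2q^2: no divisor's leading term divides it; move 2/7p^2q^2 to the remainder.
  leading term pq^3: no divisor's leading term divides it; move 25/7pq^3 to the remainder.
  leading term pq^2r: subtract (13/70p)·f_1 from -13/7pq^2r - 5/7p^2q - 20q^3 + 15/7pqr + 37/7pq - 12qr → -5/7p^2q - 20q^3 - 13/35p^2r + 15/7pqr + 39/35pr^2 + 37/7pq - 12qr - 13/35p
  leading term p^2q: no divisor's leading term divides it; move -5/7p^2q to the remainder.
  leading term q^3: no divisor's leading term divides it; move -20q^3 to the remainder.
  leading term p^2r: no divisor's leading term divides it; move -13/35p^2r to the remainder.
  leading term pqr: no divisor's leading term divides it; move 15/7pqr to the remainder.
  leading term pr^2: no divisor's leading term divides it; move 39/35pr^2 to the remainder.
  leading term pq: no divisor's leading term divides it; move 37/7pq to the remainder.
  leading term qr: no divisor's leading term divides it; move -12qr to the remainder.
  leading term p: no divisor's leading term divides it; move -13/35p to the remainder.
  remainder -10/7pq^4 + 2/7p^2q^2 + 25/7pq^3 - 5/7p^2q - 20q^3 - 13/35p^2r + 15/7pqr + 39/35pr^2 + 37/7pq - 12qr - 13/35p ≠ 0; add k_4 = -10/7pq^4 + 2/7p^2q^2 + 25/7pq^3 - 5/7p^2q - 20q^3 - 13/35p^2r + 15/7pqr + 39/35pr^2 + 37/7pq - 12qr - 13/35p to the basis.

S(f_2,k_3): lcm = p^2qr^2. S = 3pqr^3 - 10/7pq^3 + 45/7pq^2r + 2/7p^2q + 25/7pq^2 - 9/7p^2r - pqr - 5/7p^2 - 20q^2 + 4p.
  leading term pqr^3: subtract (-3/7r)·f_2 from 3pqr^3 - 10/7pq^3 + 45/7pq^2r + 2/7p^2q + 25/7pq^2 - 9/7p^2r - pqr - 5/7p^2 - 20q^2 + 4p → -10/7pq^3 + 45/7pq^2r + 2/7p^2q + 25/7pq^2 - 9/7p^2r - 13/7pqr + 27/7pr^2 - 5/7p^2 - 20q^2 + 15/7pr + 4p - 12r
  leading term pq^3: no divisor's leading term divides it; move -10/7pq^3 to the remainder.
  leading term pq^2r: subtract (-9/14p)·f_1 from 45/7pq^2r + 2/7p^2q + 25/7pq^2 - 9/7p^2r - 13/7pqr + 27/7pr^2 - 5/7p^2 - 20q^2 + 15/7pr + 4p - 12r → 2/7p^2q + 25/7pq^2 - 13/7pqr - 5/7p^2 - 20q^2 + 15/7pr + 37/7p - 12r
  leading term p^2q: no divisor's leading term divides it; move 2/7p^2q to the remainder.
  leading term pq^2: no divisor's leading term divides it; move 25/7pq^2 to the remainder.
  leading term pqr: no divisor's leading term divides it; move -13/7pqr to the remainder.
  leading term p^2: no divisor's leading term divides it; move -5/7p^2 to the remainder.
  leading term q^2: no divisor's leading term divides it; move -20q^2 to the remainder.
  leading term pr: no divisor's leading term divides it; move 15/7pr to the remainder.
  leading term p: no divisor's leading term divides it; move 37/7p to the remainder.
  leading term r: no divisor's leading term divides it; move -12r to the remainder.
  remainder -10/7pq^3 + 2/7p^2q + 25/7pq^2 - 13/7pqr - 5/7p^2 - 20q^2 + 15/7pr + 37/7p - 12r ≠ 0; add k_5 = -10/7pq^3 + 2/7p^2q + 25/7pq^2 - 13/7pqr - 5/7p^2 - 20q^2 + 15/7pr + 37/7p - 12r to the basis.

The other S-polynomials (S(f_1,k_4), S(f_2,k_4), S(k_3,k_4), S(f_1,k_5), S(f_2,k_5), S(k_3,k_5), S(k_4,k_5)) all reduce to 0 modulo the current basis, so we have a Gröbner basis.
Inter-reduce: drop elements whose leading term is divisible by another's, tail-reduce, and make monic.
Reduced Gröbner basis: {pq^3 - 1/5p^2q - 5/2pq^2 + 13/10pqr + 1/2p^2 + 14q^2 - 3/2pr - 37/10p + 42/5r, p^2r^2 - 3pr^3 + 10/7pq^2 - 45/7pqr - 25/7pq + pr + 20q, pqr^2 + 2/7pq - 9/7pr - 5/7p + 4, q^2r - 1/5pr + 3/5r^2 - 1/5}.
Label its elements g_1 = pq^3 - 1/5p^2q - 5/2pq^2 + 13/10pqr + 1/2p^2 + 14q^2 - 3/2pr - 37/10p + 42/5r, g_2 = p^2r^2 - 3pr^3 + 10/7pq^2 - 45/7pqr - 25/7pq + pr + 20q, g_3 = pqr^2 + 2/7pq - 9/7pr - 5/7p + 4, g_4 = q^2r - 1/5pr + 3/5r^2 - 1/5.

Reduce h = -4q^2r + 4/5pr - 12/5r^2 + 24/5 modulo G:
  leading term q^2r: subtract (-4)·g_4 from -4q^2r + 4/5pr - 12/5r^2 + 24/5 → 4
  leading term 1: no divisor's leading term divides it; move 4 to the remainder.
  normal form = 4.
The normal form is nonzero, so h ∉ I. Since h minus its normal form lies in I, I + (h) = I + (n) where n = 4; decide whether this ideal is the whole ring.
Here n = 4 is a nonzero constant, hence a unit: 1 ∈ I + (h), the Gröbner basis of I + (h) is {1}, and the enlarged system has no common solution — adjoining h is inconsistent.

Adjoining -4q^2r + 4/5pr - 12/5r^2 + 24/5 makes the ideal the whole ring: the system is inconsistent.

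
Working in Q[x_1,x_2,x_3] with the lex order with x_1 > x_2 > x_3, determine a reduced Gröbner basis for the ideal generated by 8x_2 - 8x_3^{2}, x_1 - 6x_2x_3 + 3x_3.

This is the nonlinear analogue of row-reducing a linear system.

f_1 = 8x_2 - 8x_3^{2}, LT = x_2.
f_2 = x_1 - 6x_2x_3 + 3x_3, LT = x_1.

The S-polynomials (S(f_1,f_2)) all reduce to 0 modulo the current basis, so we have a Gröbner basis.

G = {x_1 - 6x_3^{3} + 3x_3, x_2 - x_3^{2}}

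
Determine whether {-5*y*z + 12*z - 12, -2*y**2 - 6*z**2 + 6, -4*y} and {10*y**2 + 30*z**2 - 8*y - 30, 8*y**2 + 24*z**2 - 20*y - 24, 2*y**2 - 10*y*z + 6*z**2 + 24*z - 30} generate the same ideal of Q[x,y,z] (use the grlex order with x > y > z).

Yes, the ideals are equal.

For a fixed monomial order, each ideal has a unique reduced Gröbner basis; comparing bases decides equality.
Buchberger on the first generating set:
f_1 = -5*y*z + 12*z - 12, LT = y*z.
f_2 = -2*y**2 - 6*z**2 + 6, LT = y**2.
f_3 = -4*y, LT = y.

S(f_1,f_2): lcm = y**2*z. S = -3*z**3 - 12/5*y*z + 12/5*y + 3*z.
  leading term z**3: no divisor's leading term divides it; move -3*z**3 to the remainder.
  leading term y*z: subtract (12/25)·f_1 from -12/5*y*z + 12/5*y + 3*z → 12/5*y - 69/25*z + 144/25
  leading term y: subtract (-3/5)·f_3 from 12/5*y - 69/25*z + 144/25 → -69/25*z + 144/25
  leading term z: no divisor's leading term divides it; move -69/25*z to the remainder.
  leading term 1: no divisor's leading term divides it; move 144/25 to the remainder.
  remainder -3*z**3 - 69/25*z + 144/25 ≠ 0; add g_4 = -3*z**3 - 69/25*z + 144/25 to the basis.

S(f_1,f_3): lcm = y*z. S = -12/5*z + 12/5.
  leading term z: no divisor's leading term divides it; move -12/5*z to the remainder.
  leading term 1: no divisor's leading term divides it; move 12/5 to the remainder.
  remainder -12/5*z + 12/5 ≠ 0; add g_5 = -12/5*z + 12/5 to the basis.

The other S-polynomials (S(f_2,f_3), S(f_1,g_4), S(f_2,g_4), S(f_3,g_4), S(f_1,g_5), S(f_2,g_5), S(f_3,g_5), S(g_4,g_5)) all reduce to 0 modulo the current basis, so we have a Gröbner basis.
Inter-reduce: drop elements whose leading term is divisible by another's, tail-reduce, and make monic.
Reduced Gröbner basis: {y, z - 1}.

Buchberger on the second generating set:
h_1 = 10*y**2 + 30*z**2 - 8*y - 30, LT = y**2.
h_2 = 8*y**2 + 24*z**2 - 20*y - 24, LT = y**2.
h_3 = 2*y**2 - 10*y*z + 6*z**2 + 24*z - 30, LT = y**2.

S(h_1,h_2): lcm = y**2. S = 17/10*y.
  leading term y: no divisor's leading term divides it; move 17/10*y to the remainder.
  remainder 17/10*y ≠ 0; add k_4 = 17/10*y to the basis.

S(h_1,h_3): lcm = y**2. S = 5*y*z - 4/5*y - 12*z + 12.
  leading term y*z: subtract (50/17*z)·k_4 from 5*y*z - 4/5*y - 12*z + 12 → -4/5*y - 12*z + 12
  leading term y: subtract (-8/17)·k_4 from -4/5*y - 12*z + 12 → -12*z + 12
  leading term z: no divisor's leading term divides it; move -12*z to the remainder.
  leading term 1: no divisor's leading term divides it; move 12 to the remainder.
  remainder -12*z + 12 ≠ 0; add k_5 = -12*z + 12 to the basis.

The other S-polynomials (S(h_2,h_3), S(h_1,k_4), S(h_2,k_4), S(h_3,k_4), S(h_1,k_5), S(h_2,k_5), S(h_3,k_5), S(k_4,k_5)) all reduce to 0 modulo the current basis, so we have a Gröbner basis.
Inter-reduce: drop elements whose leading term is divisible by another's, tail-reduce, and make monic.
Reduced Gröbner basis: {y, z - 1}.

These coincide, so the ideals are equal.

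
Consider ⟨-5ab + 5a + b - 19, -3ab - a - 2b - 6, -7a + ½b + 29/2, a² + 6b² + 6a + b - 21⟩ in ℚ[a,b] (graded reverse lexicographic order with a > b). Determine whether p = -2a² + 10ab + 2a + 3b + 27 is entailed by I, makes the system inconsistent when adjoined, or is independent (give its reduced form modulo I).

-2a² + 10ab + 2a + 3b + 27 lies in I (it reduces to 0).

First compute the reduced Gröbner basis of I by Buchberger's algorithm.
f_1 = -5ab + 5a + b - 19, LT = ab.
f_2 = -3ab - a - 2b - 6, LT = ab.
f_3 = -7a + ½b + 29/2, LT = a.
f_4 = a² + 6b² + 6a + b - 21, LT = a².

S(f_1,f_2): lcm = ab. S = -4/3a - 13/15b + 9/5.
  leading term a: subtract (4/21)·f_3 from -4/3a - 13/15b + 9/5 → -101/105b - 101/105
  leading term b: no divisor's leading term divides it; move -101/105b to the remainder.
  leading term 1: no divisor's leading term divides it; move -101/105 to the remainder.
  remainder -101/105b - 101/105 ≠ 0; add h_5 = -101/105b - 101/105 to the basis.

S(f_1,f_3): lcm = ab. S = 1/14b² - a + 131/70b + 19/5.
  leading term b²: subtract (-15/202b)·h_5 from 1/14b² - a + 131/70b + 19/5 → -a + 9/5b + 19/5
  leading term a: subtract (1/7)·f_3 from -a + 9/5b + 19/5 → 121/70b + 121/70
  leading term b: subtract (-363/202)·h_5 from 121/70b + 121/70 → 0
  remainder 0.

S(f_1,f_4): lcm = a²b. S = -6b³ - a² - 31/5ab - b² + 19/5a + 21b.
  leading term b³: subtract (630/101b²)·h_5 from -6b³ - a² - 31/5ab - b² + 19/5a + 21b → -a² - 31/5ab + 5b² + 19/5a + 21b
  leading term a²: subtract (1/7a)·f_3 from -a² - 31/5ab + 5b² + 19/5a + 21b → -439/70ab + 5b² + 121/70a + 21b
  leading term ab: subtract (439/350)·f_1 from -439/70ab + 5b² + 121/70a + 21b → 5b² - 159/35a + 6911/350b + 8341/350
  leading term b²: subtract (-525/101b)·h_5 from 5b² - 159/35a + 6911/350b + 8341/350 → -159/35a + 5161/350b + 8341/350
  leading term a: subtract (159/245)·f_3 from -159/35a + 5161/350b + 8341/350 → 17666/1225b + 17666/1225
  leading term b: subtract (-52998/3535)·h_5 from 17666/1225b + 17666/1225 → 0
  remainder 0.

S(f_2,f_3): lcm = ab. S = 1/14b² + ⅓a + 115/42b + 2.
  leading term b²: subtract (-15/202b)·h_5 from 1/14b² + ⅓a + 115/42b + 2 → ⅓a + 8/3b + 2
  leading term a: subtract (-1/21)·f_3 from ⅓a + 8/3b + 2 → 113/42b + 113/42
  leading term b: subtract (-565/202)·h_5 from 113/42b + 113/42 → 0
  remainder 0.

S(f_2,f_4): lcm = a²b. S = -6b³ + ⅓a² - 16/3ab - b² + 2a + 21b.
  leading term b³: subtract (630/101b²)·h_5 from -6b³ + ⅓a² - 16/3ab - b² + 2a + 21b → ⅓a² - 16/3ab + 5b² + 2a + 21b
  leading term a²: subtract (-1/21a)·f_3 from ⅓a² - 16/3ab + 5b² + 2a + 21b → -223/42ab + 5b² + 113/42a + 21b
  leading term ab: subtract (223/210)·f_1 from -223/42ab + 5b² + 113/42a + 21b → 5b² - 55/21a + 4187/210b + 4237/210
  leading term b²: subtract (-525/101b)·h_5 from 5b² - 55/21a + 4187/210b + 4237/210 → -55/21a + 3137/210b + 4237/210
  leading term a: subtract (55/147)·f_3 from -55/21a + 3137/210b + 4237/210 → 3614/245b + 3614/245
  leading term b: subtract (-10842/707)·h_5 from 3614/245b + 3614/245 → 0
  remainder 0.

S(f_3,f_4): lcm = a². S = -1/14ab - 6b² - 113/14a - b + 21.
  leading term ab: subtract (1/70)·f_1 from -1/14ab - 6b² - 113/14a - b + 21 → -6b² - 57/7a - 71/70b + 1489/70
  leading term b²: subtract (630/101b)·h_5 from -6b² - 57/7a - 71/70b + 1489/70 → -57/7a + 349/70b + 1489/70
  leading term a: subtract (57/49)·f_3 from -57/7a + 349/70b + 1489/70 → 1079/245b + 1079/245
  leading term b: subtract (-3237/707)·h_5 from 1079/245b + 1079/245 → 0
  remainder 0.

S(f_1,h_5): lcm = ab. S = -2a - ⅕b + 19/5.
  leading term a: subtract (2/7)·f_3 from -2a - ⅕b + 19/5 → -12/35b - 12/35
  leading term b: subtract (36/101)·h_5 from -12/35b - 12/35 → 0
  remainder 0.

S(f_2,h_5): lcm = ab. S = -⅔a + ⅔b + 2.
  leading term a: subtract (2/21)·f_3 from -⅔a + ⅔b + 2 → 13/21b + 13/21
  leading term b: subtract (-65/101)·h_5 from 13/21b + 13/21 → 0
  remainder 0.

S(f_3,h_5): leading monomials are coprime, so the S-polynomial reduces to 0 (Buchberger's first criterion).
S(f_4,h_5): leading monomials are coprime, so the S-polynomial reduces to 0 (Buchberger's first criterion).
Every S-polynomial of the final basis reduces to 0, so we have a Gröbner basis.
Inter-reduce: drop elements whose leading term is divisible by another's, tail-reduce, and make monic.
Reduced Gröbner basis: {a - 2, b + 1}.
Label its elements g_1 = a - 2, g_2 = b + 1.

Reduce p = -2a² + 10ab + 2a + 3b + 27 modulo G:
  leading term a²: subtract (-2a)·g_1 from -2a² + 10ab + 2a + 3b + 27 → 10ab - 2a + 3b + 27
  leading term ab: subtract (10b)·g_1 from 10ab - 2a + 3b + 27 → -2a + 23b + 27
  leading term a: subtract (-2)·g_1 from -2a + 23b + 27 → 23b + 23
  leading term b: subtract (23)·g_2 from 23b + 23 → 0
  normal form = 0.
Since the normal form is 0, p ∈ I.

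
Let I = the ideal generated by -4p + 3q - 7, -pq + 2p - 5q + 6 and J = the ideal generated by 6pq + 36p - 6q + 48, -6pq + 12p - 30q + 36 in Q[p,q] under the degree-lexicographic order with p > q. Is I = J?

Equality of ideals is decidable: compute both reduced Gröbner bases (unique for the ordering) and check whether they agree.
Buchberger on the first generating set:
f_1 = -4p + 3q - 7, LT = p.
f_2 = -pq + 2p - 5q + 6, LT = pq.

S(f_1,f_2): lcm = pq. S = -\tfrac{3}{4}q^{2} + 2p - \tfrac{13}{4}q + 6.
  reduce S modulo (f_1, f_2):
  remainder -\tfrac{3}{4}q^{2} - \tfrac{7}{4}q + \tfrac{5}{2} ≠ 0; add g_3 = -\tfrac{3}{4}q^{2} - \tfrac{7}{4}q + \tfrac{5}{2} to the basis.

The other S-polynomials (S(f_1,g_3), S(f_2,g_3)) all reduce to 0 modulo the current basis, so we have a Gröbner basis.
Inter-reduce: drop elements whose leading term is divisible by another's, tail-reduce, and make monic.
Reduced Gröbner basis: {q^{2} + \tfrac{7}{3}q - \tfrac{10}{3}, p - \tfrac{3}{4}q + \tfrac{7}{4}}.

Buchberger on the second generating set:
h_1 = 6pq + 36p - 6q + 48, LT = pq.
h_2 = -6pq + 12p - 30q + 36, LT = pq.

S(h_1,h_2): lcm = pq. S = 8p - 6q + 14.
  reduce S modulo (h_1, h_2):
  remainder 8p - 6q + 14 ≠ 0; add k_3 = 8p - 6q + 14 to the basis.

S(h_1,k_3): lcm = pq. S = \tfrac{3}{4}q^{2} + 6p - \tfrac{11}{4}q + 8.
  reduce S modulo (h_1, h_2, k_3):
  remainder \tfrac{3}{4}q^{2} + \tfrac{7}{4}q - \tfrac{5}{2} ≠ 0; add k_4 = \tfrac{3}{4}q^{2} + \tfrac{7}{4}q - \tfrac{5}{2} to the basis.

The other S-polynomials (S(h_2,k_3), S(h_1,k_4), S(h_2,k_4), S(k_3,k_4)) all reduce to 0 modulo the current basis, so we have a Gröbner basis.
Inter-reduce: drop elements whose leading term is divisible by another's, tail-reduce, and make monic.
Reduced Gröbner basis: {q^{2} + \tfrac{7}{3}q - \tfrac{10}{3}, p - \tfrac{3}{4}q + \tfrac{7}{4}}.

These coincide, so the ideals are equal.

Yes, the ideals are equal.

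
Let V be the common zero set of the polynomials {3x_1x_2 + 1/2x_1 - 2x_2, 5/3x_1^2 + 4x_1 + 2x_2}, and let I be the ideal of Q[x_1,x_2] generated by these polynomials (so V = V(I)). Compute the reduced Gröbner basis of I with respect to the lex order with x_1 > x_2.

G = {x_1 - 54/5x_2^2 - 101/5x_2, x_2^3 + 55/27x_2^2 + 1/4x_2}

f_1 = 3x_1x_2 + 1/2x_1 - 2x_2, LT = x_1x_2.
f_2 = 5/3x_1^2 + 4x_1 + 2x_2, LT = x_1^2.

S(f_1,f_2): lcm = x_1^2x_2. S = 1/6x_1^2 - 46/15x_1x_2 - 6/5x_2^2.
  leading term x_1^2: subtract (1/10)·f_2 from 1/6x_1^2 - 46/15x_1x_2 - 6/5x_2^2 → -46/15x_1x_2 - 2/5x_1 - 6/5x_2^2 - 1/5x_2
  leading term x_1x_2: subtract (-46/45)·f_1 from -46/15x_1x_2 - 2/5x_1 - 6/5x_2^2 - 1/5x_2 → 1/9x_1 - 6/5x_2^2 - 101/45x_2
  leading term x_1: no divisor's leading term divides it; move 1/9x_1 to the remainder.
  leading term x_2^2: no divisor's leading term divides it; move -6/5x_2^2 to the remainder.
  leading term x_2: no divisor's leading term divides it; move -101/45x_2 to the remainder.
  remainder 1/9x_1 - 6/5x_2^2 - 101/45x_2 ≠ 0; add g_3 = 1/9x_1 - 6/5x_2^2 - 101/45x_2 to the basis.

S(f_1,g_3): lcm = x_1x_2. S = 1/6x_1 + 54/5x_2^3 + 101/5x_2^2 - 2/3x_2.
  leading term x_1: subtract (3/2)·g_3 from 1/6x_1 + 54/5x_2^3 + 101/5x_2^2 - 2/3x_2 → 54/5x_2^3 + 22x_2^2 + 27/10x_2
  leading term x_2^3: no divisor's leading term divides it; move 54/5x_2^3 to the remainder.
  leading term x_2^2: no divisor's leading term divides it; move 22x_2^2 to the remainder.
  leading term x_2: no divisor's leading term divides it; move 27/10x_2 to the remainder.
  remainder 54/5x_2^3 + 22x_2^2 + 27/10x_2 ≠ 0; add g_4 = 54/5x_2^3 + 22x_2^2 + 27/10x_2 to the basis.

The other S-polynomials (S(f_2,g_3), S(f_1,g_4), S(f_2,g_4), S(g_3,g_4)) all reduce to 0 modulo the current basis, so we have a Gröbner basis.
Inter-reduce: drop elements whose leading term is divisible by another's, tail-reduce, and make monic.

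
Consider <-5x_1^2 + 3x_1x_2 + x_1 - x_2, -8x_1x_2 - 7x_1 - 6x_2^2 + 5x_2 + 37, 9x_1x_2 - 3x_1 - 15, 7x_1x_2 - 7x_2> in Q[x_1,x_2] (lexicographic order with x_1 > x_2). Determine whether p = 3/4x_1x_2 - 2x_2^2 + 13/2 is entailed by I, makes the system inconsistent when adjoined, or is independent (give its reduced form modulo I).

First compute the reduced Gröbner basis of I by Buchberger's algorithm.
f_1 = -5x_1^2 + 3x_1x_2 + x_1 - x_2, LT = x_1^2.
f_2 = -8x_1x_2 - 7x_1 - 6x_2^2 + 5x_2 + 37, LT = x_1x_2.
f_3 = 9x_1x_2 - 3x_1 - 15, LT = x_1x_2.
f_4 = 7x_1x_2 - 7x_2, LT = x_1x_2.

S(f_1,f_2): lcm = x_1^2x_2. S = -7/8x_1^2 - 27/20x_1x_2^2 + 17/40x_1x_2 + 37/8x_1 + 1/5x_2^2.
  leading term x_1^2: subtract (7/40)·f_1 from -7/8x_1^2 - 27/20x_1x_2^2 + 17/40x_1x_2 + 37/8x_1 + 1/5x_2^2 → -27/20x_1x_2^2 - 1/10x_1x_2 + 89/20x_1 + 1/5x_2^2 + 7/40x_2
  leading term x_1x_2^2: subtract (27/160x_2)·f_2 from -27/20x_1x_2^2 - 1/10x_1x_2 + 89/20x_1 + 1/5x_2^2 + 7/40x_2 → 173/160x_1x_2 + 89/20x_1 + 81/80x_2^3 - 103/160x_2^2 - 971/160x_2
  leading term x_1x_2: subtract (-173/1280)·f_2 from 173/160x_1x_2 + 89/20x_1 + 81/80x_2^3 - 103/160x_2^2 - 971/160x_2 → 897/256x_1 + 81/80x_2^3 - 931/640x_2^2 - 6903/1280x_2 + 6401/1280
  leading term x_1: no divisor's leading term divides it; move 897/256x_1 to the remainder.
  leading term x_2^3: no divisor's leading term divides it; move 81/80x_2^3 to the remainder.
  leading term x_2^2: no divisor's leading term divides it; move -931/640x_2^2 to the remainder.
  leading term x_2: no divisor's leading term divides it; move -6903/1280x_2 to the remainder.
  leading term 1: no divisor's leading term divides it; move 6401/1280 to the remainder.
  remainder 897/256x_1 + 81/80x_2^3 - 931/640x_2^2 - 6903/1280x_2 + 6401/1280 ≠ 0; add h_5 = 897/256x_1 + 81/80x_2^3 - 931/640x_2^2 - 6903/1280x_2 + 6401/1280 to the basis.

S(f_1,f_3): lcm = x_1^2x_2. S = 1/3x_1^2 - 3/5x_1x_2^2 - 1/5x_1x_2 + 5/3x_1 + 1/5x_2^2.
  leading term x_1^2: subtract (-1/15)·f_1 from 1/3x_1^2 - 3/5x_1x_2^2 - 1/5x_1x_2 + 5/3x_1 + 1/5x_2^2 → -3/5x_1x_2^2 + 26/15x_1 + 1/5x_2^2 - 1/15x_2
  leading term x_1x_2^2: subtract (3/40x_2)·f_2 from -3/5x_1x_2^2 + 26/15x_1 + 1/5x_2^2 - 1/15x_2 → 21/40x_1x_2 + 26/15x_1 + 9/20x_2^3 - 7/40x_2^2 - 341/120x_2
  leading term x_1x_2: subtract (-21/320)·f_2 from 21/40x_1x_2 + 26/15x_1 + 9/20x_2^3 - 7/40x_2^2 - 341/120x_2 → 1223/960x_1 + 9/20x_2^3 - 91/160x_2^2 - 2413/960x_2 + 777/320
  leading term x_1: subtract (4892/13455)·h_5 from 1223/960x_1 + 9/20x_2^3 - 91/160x_2^2 - 2413/960x_2 + 777/320 → 612/7475x_2^3 - 2681/67275x_2^2 - 1907/3450x_2 + 41033/67275
  leading term x_2^3: no divisor's leading term divides it; move 612/7475x_2^3 to the remainder.
  leading term x_2^2: no divisor's leading term divides it; move -2681/67275x_2^2 to the remainder.
  leading term x_2: no divisor's leading term divides it; move -1907/3450x_2 to the remainder.
  leading term 1: no divisor's leading term divides it; move 41033/67275 to the remainder.
  remainder 612/7475x_2^3 - 2681/67275x_2^2 - 1907/3450x_2 + 41033/67275 ≠ 0; add h_6 = 612/7475x_2^3 - 2681/67275x_2^2 - 1907/3450x_2 + 41033/67275 to the basis.

S(f_1,f_4): lcm = x_1^2x_2. S = -3/5x_1x_2^2 + 4/5x_1x_2 + 1/5x_2^2.
  leading term x_1x_2^2: subtract (3/40x_2)·f_2 from -3/5x_1x_2^2 + 4/5x_1x_2 + 1/5x_2^2 → 53/40x_1x_2 + 9/20x_2^3 - 7/40x_2^2 - 111/40x_2
  leading term x_1x_2: subtract (-53/320)·f_2 from 53/40x_1x_2 + 9/20x_2^3 - 7/40x_2^2 - 111/40x_2 → -371/320x_1 + 9/20x_2^3 - 187/160x_2^2 - 623/320x_2 + 1961/320
  leading term x_1: subtract (-1484/4485)·h_5 from -371/320x_1 + 9/20x_2^3 - 187/160x_2^2 - 623/320x_2 + 1961/320 → 5868/7475x_2^3 - 37003/22425x_2^2 - 4291/1150x_2 + 174529/22425
  leading term x_2^3: subtract (163/17)·h_6 from 5868/7475x_2^3 - 37003/22425x_2^2 - 4291/1150x_2 + 174529/22425 → -194/153x_2^2 + 80/51x_2 + 296/153
  leading term x_2^2: no divisor's leading term divides it; move -194/153x_2^2 to the remainder.
  leading term x_2: no divisor's leading term divides it; move 80/51x_2 to the remainder.
  leading term 1: no divisor's leading term divides it; move 296/153 to the remainder.
  remainder -194/153x_2^2 + 80/51x_2 + 296/153 ≠ 0; add h_7 = -194/153x_2^2 + 80/51x_2 + 296/153 to the basis.

S(f_2,f_3): lcm = x_1x_2. S = 29/24x_1 + 3/4x_2^2 - 5/8x_2 - 71/24.
  leading term x_1: subtract (928/2691)·h_5 from 29/24x_1 + 3/4x_2^2 - 5/8x_2 - 71/24 → -522/1495x_2^3 + 16841/13455x_2^2 + 142/115x_2 - 63008/13455
  leading term x_2^3: subtract (-145/34)·h_6 from -522/1495x_2^3 + 16841/13455x_2^2 + 142/115x_2 - 63008/13455 → 331/306x_2^2 - 229/204x_2 - 637/306
  leading term x_2^2: subtract (-331/388)·h_7 from 331/306x_2^2 - 229/204x_2 - 637/306 → 251/1164x_2 - 251/582
  leading term x_2: no divisor's leading term divides it; move 251/1164x_2 to the remainder.
  leading term 1: no divisor's leading term divides it; move -251/582 to the remainder.
  remainder 251/1164x_2 - 251/582 ≠ 0; add h_8 = 251/1164x_2 - 251/582 to the basis.

The other S-polynomials (S(f_2,f_4), S(f_3,f_4), S(f_1,h_5), S(f_2,h_5), S(f_3,h_5), S(f_4,h_5), S(f_1,h_6), S(f_2,h_6), S(f_3,h_6), S(f_4,h_6), S(h_5,h_6), S(f_1,h_7), S(f_2,h_7), S(f_3,h_7), S(f_4,h_7), S(h_5,h_7), S(h_6,h_7), S(f_1,h_8), S(f_2,h_8), S(f_3,h_8), S(f_4,h_8), S(h_5,h_8), S(h_6,h_8), S(h_7,h_8)) all reduce to 0 modulo the current basis, so we have a Gröbner basis.
Inter-reduce: drop elements whose leading term is divisible by another's, tail-reduce, and make monic.
Reduced Gröbner basis: {x_1 - 1, x_2 - 2}.
Label its elements g_1 = x_1 - 1, g_2 = x_2 - 2.

Reduce p = 3/4x_1x_2 - 2x_2^2 + 13/2 modulo G:
  leading term x_1x_2: subtract (3/4x_2)·g_1 from 3/4x_1x_2 - 2x_2^2 + 13/2 → -2x_2^2 + 3/4x_2 + 13/2
  leading term x_2^2: subtract (-2x_2)·g_2 from -2x_2^2 + 3/4x_2 + 13/2 → -13/4x_2 + 13/2
  leading term x_2: subtract (-13/4)·g_2 from -13/4x_2 + 13/2 → 0
  normal form = 0.
Since the normal form is 0, p ∈ I.

3/4x_1x_2 - 2x_2^2 + 13/2 lies in I (it reduces to 0).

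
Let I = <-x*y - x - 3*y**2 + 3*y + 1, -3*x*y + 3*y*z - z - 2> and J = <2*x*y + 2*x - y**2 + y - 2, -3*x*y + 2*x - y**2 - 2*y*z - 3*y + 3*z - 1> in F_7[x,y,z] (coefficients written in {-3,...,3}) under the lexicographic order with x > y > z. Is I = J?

Equality of ideals is decidable: compute both reduced Gröbner bases (unique for the ordering) and check whether they agree.
Buchberger on the first generating set:
f_1 = -x*y - x - 3*y**2 + 3*y + 1, LT = x*y.
f_2 = -3*x*y + 3*y*z - z - 2, LT = x*y.

S(f_1,f_2): lcm = x*y. S = x + 3*y**2 + y*z - 3*y + 2*z + 3.
  leading term x: no divisor's leading term divides it; move x to the remainder.
  leading term y**2: no divisor's leading term divides it; move 3*y**2 to the remainder.
  leading term y*z: no divisor's leading term divides it; move y*z to the remainder.
  leading term y: no divisor's leading term divides it; move -3*y to the remainder.
  leading term z: no divisor's leading term divides it; move 2*z to the remainder.
  leading term 1: no divisor's leading term divides it; move 3 to the remainder.
  remainder x + 3*y**2 + y*z - 3*y + 2*z + 3 ≠ 0; add g_3 = x + 3*y**2 + y*z - 3*y + 2*z + 3 to the basis.

S(f_1,g_3): lcm = x*y. S = x - 3*y**3 - y**2*z - y**2 - 2*y*z + y - 1.
  leading term x: subtract (1)·g_3 from x - 3*y**3 - y**2*z - y**2 - 2*y*z + y - 1 → -3*y**3 - y**2*z + 3*y**2 - 3*y*z - 3*y - 2*z + 3
  leading term y**3: no divisor's leading term divides it; move -3*y**3 to the remainder.
  leading term y**2*z: no divisor's leading term divides it; move -y**2*z to the remainder.
  leading term y**2: no divisor's leading term divides it; move 3*y**2 to the remainder.
  leading term y*z: no divisor's leading term divides it; move -3*y*z to the remainder.
  leading term y: no divisor's leading term divides it; move -3*y to the remainder.
  leading term z: no divisor's leading term divides it; move -2*z to the remainder.
  leading term 1: no divisor's leading term divides it; move 3 to the remainder.
  remainder -3*y**3 - y**2*z + 3*y**2 - 3*y*z - 3*y - 2*z + 3 ≠ 0; add g_4 = -3*y**3 - y**2*z + 3*y**2 - 3*y*z - 3*y - 2*z + 3 to the basis.

The other S-polynomials (S(f_2,g_3), S(f_1,g_4), S(f_2,g_4), S(g_3,g_4)) all reduce to 0 modulo the current basis, so we have a Gröbner basis.
Inter-reduce: drop elements whose leading term is divisible by another's, tail-reduce, and make monic.
Reduced Gröbner basis: {x + 3*y**2 + y*z - 3*y + 2*z + 3, y**3 - 2*y**2*z - y**2 + y*z + y + 3*z - 1}.

Buchberger on the second generating set:
h_1 = 2*x*y + 2*x - y**2 + y - 2, LT = x*y.
h_2 = -3*x*y + 2*x - y**2 - 2*y*z - 3*y + 3*z - 1, LT = x*y.

S(h_1,h_2): lcm = x*y. S = -3*x - 2*y**2 - 3*y*z + 3*y + z + 1.
  leading term x: no divisor's leading term divides it; move -3*x to the remainder.
  leading term y**2: no divisor's leading term divides it; move -2*y**2 to the remainder.
  leading term y*z: no divisor's leading term divides it; move -3*y*z to the remainder.
  leading term y: no divisor's leading term divides it; move 3*y to the remainder.
  leading term z: no divisor's leading term divides it; move z to the remainder.
  leading term 1: no divisor's leading term divides it; move 1 to the remainder.
  remainder -3*x - 2*y**2 - 3*y*z + 3*y + z + 1 ≠ 0; add k_3 = -3*x - 2*y**2 - 3*y*z + 3*y + z + 1 to the basis.

S(h_1,k_3): lcm = x*y. S = x - 3*y**3 - y**2*z - 3*y**2 - 2*y*z + 2*y - 1.
  leading term x: subtract (2)·k_3 from x - 3*y**3 - y**2*z - 3*y**2 - 2*y*z + 2*y - 1 → -3*y**3 - y**2*z + y**2 - 3*y*z + 3*y - 2*z - 3
  leading term y**3: no divisor's leading term divides it; move -3*y**3 to the remainder.
  leading term y**2*z: no divisor's leading term divides it; move -y**2*z to the remainder.
  leading term y**2: no divisor's leading term divides it; move y**2 to the remainder.
  leading term y*z: no divisor's leading term divides it; move -3*y*z to the remainder.
  leading term y: no divisor's leading term divides it; move 3*y to the remainder.
  leading term z: no divisor's leading term divides it; move -2*z to the remainder.
  leading term 1: no divisor's leading term divides it; move -3 to the remainder.
  remainder -3*y**3 - y**2*z + y**2 - 3*y*z + 3*y - 2*z - 3 ≠ 0; add k_4 = -3*y**3 - y**2*z + y**2 - 3*y*z + 3*y - 2*z - 3 to the basis.

The other S-polynomials (S(h_2,k_3), S(h_1,k_4), S(h_2,k_4), S(k_3,k_4)) all reduce to 0 modulo the current basis, so we have a Gröbner basis.
Inter-reduce: drop elements whose leading term is divisible by another's, tail-reduce, and make monic.
Reduced Gröbner basis: {x + 3*y**2 + y*z - y + 2*z + 2, y**3 - 2*y**2*z + 2*y**2 + y*z - y + 3*z + 1}.

Since the reduced bases disagree, the two ideals are not the same.

No, the ideals differ.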